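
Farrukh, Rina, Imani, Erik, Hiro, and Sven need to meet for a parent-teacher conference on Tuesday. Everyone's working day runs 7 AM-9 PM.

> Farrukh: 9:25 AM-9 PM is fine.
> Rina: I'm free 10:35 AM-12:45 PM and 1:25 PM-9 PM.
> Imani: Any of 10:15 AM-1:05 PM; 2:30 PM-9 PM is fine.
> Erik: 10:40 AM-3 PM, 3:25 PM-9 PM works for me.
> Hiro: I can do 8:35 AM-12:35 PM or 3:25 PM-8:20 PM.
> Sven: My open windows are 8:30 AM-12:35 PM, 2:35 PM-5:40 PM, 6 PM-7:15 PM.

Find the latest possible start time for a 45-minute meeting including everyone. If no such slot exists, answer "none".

18:30

Farrukh ∩ Rina: 10:35-12:45, 13:25-21:00.
Farrukh ∩ Rina ∩ Imani: 10:35-12:45, 14:30-21:00.
Farrukh ∩ Rina ∩ Imani ∩ Erik: 10:40-12:45, 14:30-15:00, 15:25-21:00.
Farrukh ∩ Rina ∩ Imani ∩ Erik ∩ Hiro: 10:40-12:35, 15:25-20:20.
Farrukh ∩ Rina ∩ Imani ∩ Erik ∩ Hiro ∩ Sven: 10:40-12:35, 15:25-17:40, 18:00-19:15.
Those are the intersection windows.
The last common window of at least 45 minutes is 18:00-19:15; a 45-minute meeting can start as late as 18:30 and still end by 19:15.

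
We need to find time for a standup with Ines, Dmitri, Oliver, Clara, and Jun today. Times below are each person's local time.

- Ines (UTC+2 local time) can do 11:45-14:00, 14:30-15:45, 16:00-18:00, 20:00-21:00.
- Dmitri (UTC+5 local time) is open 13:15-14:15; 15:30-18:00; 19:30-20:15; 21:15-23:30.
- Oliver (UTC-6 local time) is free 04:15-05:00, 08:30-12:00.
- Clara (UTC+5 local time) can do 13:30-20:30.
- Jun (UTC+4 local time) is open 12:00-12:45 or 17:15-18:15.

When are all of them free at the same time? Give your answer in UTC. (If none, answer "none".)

none

Ines in UTC: 09:45-12:00, 12:30-13:45, 14:00-16:00, 18:00-19:00 (subtract 2h to convert from UTC+2).
Dmitri in UTC: 08:15-09:15, 10:30-13:00, 14:30-15:15, 16:15-18:30 (subtract 5h to convert from UTC+5).
Oliver in UTC: 10:15-11:00, 14:30-18:00 (add 6h to convert from UTC-6).
Clara in UTC: 08:30-15:30 (subtract 5h to convert from UTC+5).
Jun in UTC: 08:00-08:45, 13:15-14:15 (subtract 4h to convert from UTC+4).
Ines ∩ Dmitri: 10:30-12:00, 12:30-13:00, 14:30-15:15, 18:00-18:30.
Ines ∩ Dmitri ∩ Oliver: 10:30-11:00, 14:30-15:15.
Ines ∩ Dmitri ∩ Oliver ∩ Clara: 10:30-11:00, 14:30-15:15.
Ines ∩ Dmitri ∩ Oliver ∩ Clara ∩ Jun: ∅.
There is no time when everyone is free.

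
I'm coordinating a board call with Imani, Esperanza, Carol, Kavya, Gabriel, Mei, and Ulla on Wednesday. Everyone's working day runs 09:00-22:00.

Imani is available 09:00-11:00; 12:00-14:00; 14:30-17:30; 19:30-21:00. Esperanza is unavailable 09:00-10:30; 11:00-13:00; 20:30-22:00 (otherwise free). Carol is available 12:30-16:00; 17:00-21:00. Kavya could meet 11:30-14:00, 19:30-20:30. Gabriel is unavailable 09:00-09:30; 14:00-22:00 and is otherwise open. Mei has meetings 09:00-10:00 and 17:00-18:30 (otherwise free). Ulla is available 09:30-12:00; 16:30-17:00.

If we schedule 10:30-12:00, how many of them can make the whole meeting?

3

Imani free: 09:00-11:00, 12:00-14:00, 14:30-17:30, 19:30-21:00.
Esperanza free: 10:30-11:00, 13:00-20:30 (invert busy blocks within the working day).
Carol free: 12:30-16:00, 17:00-21:00.
Kavya free: 11:30-14:00, 19:30-20:30.
Gabriel free: 09:30-14:00 (invert busy blocks within the working day).
Mei free: 10:00-17:00, 18:30-22:00 (invert busy blocks within the working day).
Ulla free: 09:30-12:00, 16:30-17:00.
Gabriel, Mei, and Ulla can make the full 10:30-12:00 slot — that's 3.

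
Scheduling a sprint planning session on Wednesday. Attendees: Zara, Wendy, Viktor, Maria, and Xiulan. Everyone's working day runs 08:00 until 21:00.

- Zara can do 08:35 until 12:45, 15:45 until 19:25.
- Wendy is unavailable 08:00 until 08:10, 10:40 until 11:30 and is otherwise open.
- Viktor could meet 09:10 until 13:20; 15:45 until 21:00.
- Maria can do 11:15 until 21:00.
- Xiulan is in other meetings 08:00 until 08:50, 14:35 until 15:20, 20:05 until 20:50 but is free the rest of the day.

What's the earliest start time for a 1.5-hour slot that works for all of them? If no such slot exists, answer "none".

Zara free: 08:35-12:45, 15:45-19:25.
Wendy free: 08:10-10:40, 11:30-21:00 (invert busy blocks within the working day).
Viktor free: 09:10-13:20, 15:45-21:00.
Maria free: 11:15-21:00.
Xiulan free: 08:50-14:35, 15:20-20:05, 20:50-21:00 (invert busy blocks within the working day).
Zara ∩ Wendy: 08:35-10:40, 11:30-12:45, 15:45-19:25.
Zara ∩ Wendy ∩ Viktor: 09:10-10:40, 11:30-12:45, 15:45-19:25.
Zara ∩ Wendy ∩ Viktor ∩ Maria: 11:30-12:45, 15:45-19:25.
Zara ∩ Wendy ∩ Viktor ∩ Maria ∩ Xiulan: 11:30-12:45, 15:45-19:25.
The first common window of at least 90 minutes is 15:45-19:25, so the earliest start is 15:45.

15:45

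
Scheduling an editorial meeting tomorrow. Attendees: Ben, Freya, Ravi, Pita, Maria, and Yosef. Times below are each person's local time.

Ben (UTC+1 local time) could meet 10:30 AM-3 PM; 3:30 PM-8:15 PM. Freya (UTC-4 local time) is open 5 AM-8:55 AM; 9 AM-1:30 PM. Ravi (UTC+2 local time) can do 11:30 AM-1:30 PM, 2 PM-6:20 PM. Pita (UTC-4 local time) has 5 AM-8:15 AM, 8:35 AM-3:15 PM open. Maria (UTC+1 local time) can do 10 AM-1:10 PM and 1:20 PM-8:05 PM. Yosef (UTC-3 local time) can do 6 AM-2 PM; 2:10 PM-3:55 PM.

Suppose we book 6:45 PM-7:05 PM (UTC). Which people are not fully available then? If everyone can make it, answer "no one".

Ben in UTC: 09:30-14:00, 14:30-19:15 (subtract 1h to convert from UTC+1).
Freya in UTC: 09:00-12:55, 13:00-17:30 (add 4h to convert from UTC-4).
Ravi in UTC: 09:30-11:30, 12:00-16:20 (subtract 2h to convert from UTC+2).
Pita in UTC: 09:00-12:15, 12:35-19:15 (add 4h to convert from UTC-4).
Maria in UTC: 09:00-12:10, 12:20-19:05 (subtract 1h to convert from UTC+1).
Yosef in UTC: 09:00-17:00, 17:10-18:55 (add 3h to convert from UTC-3).
Ben: free for 18:45-19:05. Freya: not fully free for 18:45-19:05. Ravi: not fully free for 18:45-19:05. Pita: free for 18:45-19:05. Maria: free for 18:45-19:05. Yosef: not fully free for 18:45-19:05.

Freya, Ravi, Yosef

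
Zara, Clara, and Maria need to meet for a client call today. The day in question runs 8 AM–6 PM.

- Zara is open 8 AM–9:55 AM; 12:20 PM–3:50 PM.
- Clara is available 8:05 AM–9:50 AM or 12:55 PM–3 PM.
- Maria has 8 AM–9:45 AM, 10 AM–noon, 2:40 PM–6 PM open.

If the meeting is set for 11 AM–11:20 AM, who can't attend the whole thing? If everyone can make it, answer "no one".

Clara, Zara

Zara: not fully free for 11:00-11:20. Clara: not fully free for 11:00-11:20. Maria: free for 11:00-11:20.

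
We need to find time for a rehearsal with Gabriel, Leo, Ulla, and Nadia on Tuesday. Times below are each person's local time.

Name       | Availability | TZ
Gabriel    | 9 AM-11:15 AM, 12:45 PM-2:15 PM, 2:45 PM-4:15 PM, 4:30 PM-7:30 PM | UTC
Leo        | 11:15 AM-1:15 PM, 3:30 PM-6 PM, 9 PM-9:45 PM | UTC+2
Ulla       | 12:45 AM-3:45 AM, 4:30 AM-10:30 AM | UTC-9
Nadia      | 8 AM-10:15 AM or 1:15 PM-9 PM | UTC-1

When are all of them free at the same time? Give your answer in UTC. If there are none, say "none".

Gabriel in UTC: 09:00-11:15, 12:45-14:15, 14:45-16:15, 16:30-19:30.
Leo in UTC: 09:15-11:15, 13:30-16:00, 19:00-19:45 (subtract 2h to convert from UTC+2).
Ulla in UTC: 09:45-12:45, 13:30-19:30 (add 9h to convert from UTC-9).
Nadia in UTC: 09:00-11:15, 14:15-22:00 (add 1h to convert from UTC-1).
Gabriel ∩ Leo: 09:15-11:15, 13:30-14:15, 14:45-16:00, 19:00-19:30.
Gabriel ∩ Leo ∩ Ulla: 09:45-11:15, 13:30-14:15, 14:45-16:00, 19:00-19:30.
Gabriel ∩ Leo ∩ Ulla ∩ Nadia: 09:45-11:15, 14:45-16:00, 19:00-19:30.
So the common availability across everyone is 09:45-11:15, 14:45-16:00, 19:00-19:30.

09:45-11:15, 14:45-16:00, 19:00-19:30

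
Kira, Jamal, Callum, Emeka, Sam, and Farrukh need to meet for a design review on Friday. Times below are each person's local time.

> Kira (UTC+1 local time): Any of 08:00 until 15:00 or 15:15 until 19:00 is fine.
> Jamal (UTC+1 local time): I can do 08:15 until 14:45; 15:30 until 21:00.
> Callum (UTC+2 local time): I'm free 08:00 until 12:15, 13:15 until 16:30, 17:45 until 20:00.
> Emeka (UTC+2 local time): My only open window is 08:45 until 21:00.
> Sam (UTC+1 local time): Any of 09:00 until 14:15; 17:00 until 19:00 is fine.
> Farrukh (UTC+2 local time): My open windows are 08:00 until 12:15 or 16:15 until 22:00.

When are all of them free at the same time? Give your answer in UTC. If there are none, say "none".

Kira in UTC: 07:00-14:00, 14:15-18:00 (subtract 1h to convert from UTC+1).
Jamal in UTC: 07:15-13:45, 14:30-20:00 (subtract 1h to convert from UTC+1).
Callum in UTC: 06:00-10:15, 11:15-14:30, 15:45-18:00 (subtract 2h to convert from UTC+2).
Emeka in UTC: 06:45-19:00 (subtract 2h to convert from UTC+2).
Sam in UTC: 08:00-13:15, 16:00-18:00 (subtract 1h to convert from UTC+1).
Farrukh in UTC: 06:00-10:15, 14:15-20:00 (subtract 2h to convert from UTC+2).
Kira ∩ Jamal: 07:15-13:45, 14:30-18:00.
Kira ∩ Jamal ∩ Callum: 07:15-10:15, 11:15-13:45, 15:45-18:00.
Kira ∩ Jamal ∩ Callum ∩ Emeka: 07:15-10:15, 11:15-13:45, 15:45-18:00.
Kira ∩ Jamal ∩ Callum ∩ Emeka ∩ Sam: 08:00-10:15, 11:15-13:15, 16:00-18:00.
Kira ∩ Jamal ∩ Callum ∩ Emeka ∩ Sam ∩ Farrukh: 08:00-10:15, 16:00-18:00.
So the common availability across everyone is 08:00-10:15, 16:00-18:00.

08:00-10:15, 16:00-18:00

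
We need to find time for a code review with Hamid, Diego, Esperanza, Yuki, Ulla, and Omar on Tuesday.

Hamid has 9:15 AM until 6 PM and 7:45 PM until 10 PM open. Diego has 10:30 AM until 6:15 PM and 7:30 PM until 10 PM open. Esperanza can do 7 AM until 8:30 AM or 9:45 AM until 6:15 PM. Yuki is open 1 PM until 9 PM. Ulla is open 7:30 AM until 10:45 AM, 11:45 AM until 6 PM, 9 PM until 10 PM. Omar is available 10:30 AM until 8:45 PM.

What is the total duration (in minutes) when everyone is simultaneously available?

Hamid ∩ Diego: 10:30-18:00, 19:45-22:00.
Hamid ∩ Diego ∩ Esperanza: 10:30-18:00.
Hamid ∩ Diego ∩ Esperanza ∩ Yuki: 13:00-18:00.
Hamid ∩ Diego ∩ Esperanza ∩ Yuki ∩ Ulla: 13:00-18:00.
Hamid ∩ Diego ∩ Esperanza ∩ Yuki ∩ Ulla ∩ Omar: 13:00-18:00.
That's a single block of 300 minutes.

300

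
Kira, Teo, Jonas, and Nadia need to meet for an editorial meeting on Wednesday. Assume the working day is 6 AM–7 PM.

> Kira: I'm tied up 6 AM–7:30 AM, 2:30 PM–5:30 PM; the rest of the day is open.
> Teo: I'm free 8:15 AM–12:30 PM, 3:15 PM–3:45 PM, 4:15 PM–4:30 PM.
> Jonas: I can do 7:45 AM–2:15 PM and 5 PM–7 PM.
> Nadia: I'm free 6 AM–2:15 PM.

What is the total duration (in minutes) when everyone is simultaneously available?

Kira free: 07:30-14:30, 17:30-19:00 (invert busy blocks within the working day).
Teo free: 08:15-12:30, 15:15-15:45, 16:15-16:30.
Jonas free: 07:45-14:15, 17:00-19:00.
Nadia free: 06:00-14:15.
Kira ∩ Teo: 08:15-12:30.
Kira ∩ Teo ∩ Jonas: 08:15-12:30.
Kira ∩ Teo ∩ Jonas ∩ Nadia: 08:15-12:30.
That's a single block of 255 minutes.

255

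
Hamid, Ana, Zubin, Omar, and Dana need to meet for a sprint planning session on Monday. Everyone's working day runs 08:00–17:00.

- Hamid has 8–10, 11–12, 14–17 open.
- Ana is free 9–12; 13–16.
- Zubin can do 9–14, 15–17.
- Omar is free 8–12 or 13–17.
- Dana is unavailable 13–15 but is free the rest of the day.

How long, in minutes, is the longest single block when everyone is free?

Hamid free: 08:00-10:00, 11:00-12:00, 14:00-17:00.
Ana free: 09:00-12:00, 13:00-16:00.
Zubin free: 09:00-14:00, 15:00-17:00.
Omar free: 08:00-12:00, 13:00-17:00.
Dana free: 08:00-13:00, 15:00-17:00 (invert busy blocks within the working day).
Hamid ∩ Ana: 09:00-10:00, 11:00-12:00, 14:00-16:00.
Hamid ∩ Ana ∩ Zubin: 09:00-10:00, 11:00-12:00, 15:00-16:00.
Hamid ∩ Ana ∩ Zubin ∩ Omar: 09:00-10:00, 11:00-12:00, 15:00-16:00.
Hamid ∩ Ana ∩ Zubin ∩ Omar ∩ Dana: 09:00-10:00, 11:00-12:00, 15:00-16:00.
The longest is 09:00-10:00 at 60 minutes.

60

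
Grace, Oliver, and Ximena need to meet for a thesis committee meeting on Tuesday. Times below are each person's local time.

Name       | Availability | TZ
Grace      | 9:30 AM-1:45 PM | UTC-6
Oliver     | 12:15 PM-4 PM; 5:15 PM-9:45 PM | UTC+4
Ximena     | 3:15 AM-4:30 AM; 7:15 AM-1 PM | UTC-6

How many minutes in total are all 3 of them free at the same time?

Grace in UTC: 15:30-19:45 (add 6h to convert from UTC-6).
Oliver in UTC: 08:15-12:00, 13:15-17:45 (subtract 4h to convert from UTC+4).
Ximena in UTC: 09:15-10:30, 13:15-19:00 (add 6h to convert from UTC-6).
Grace ∩ Oliver: 15:30-17:45.
Grace ∩ Oliver ∩ Ximena: 15:30-17:45.
That's a single block of 135 minutes.

135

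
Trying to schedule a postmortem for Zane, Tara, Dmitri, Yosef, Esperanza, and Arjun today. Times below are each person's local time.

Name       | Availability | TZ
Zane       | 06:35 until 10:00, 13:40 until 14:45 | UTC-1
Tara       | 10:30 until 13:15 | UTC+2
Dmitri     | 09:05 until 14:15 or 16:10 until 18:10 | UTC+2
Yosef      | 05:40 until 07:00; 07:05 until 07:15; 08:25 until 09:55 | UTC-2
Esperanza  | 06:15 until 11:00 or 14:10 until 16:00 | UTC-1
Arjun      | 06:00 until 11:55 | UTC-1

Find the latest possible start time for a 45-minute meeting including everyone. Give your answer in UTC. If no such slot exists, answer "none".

Zane in UTC: 07:35-11:00, 14:40-15:45 (add 1h to convert from UTC-1).
Tara in UTC: 08:30-11:15 (subtract 2h to convert from UTC+2).
Dmitri in UTC: 07:05-12:15, 14:10-16:10 (subtract 2h to convert from UTC+2).
Yosef in UTC: 07:40-09:00, 09:05-09:15, 10:25-11:55 (add 2h to convert from UTC-2).
Esperanza in UTC: 07:15-12:00, 15:10-17:00 (add 1h to convert from UTC-1).
Arjun in UTC: 07:00-12:55 (add 1h to convert from UTC-1).
Zane ∩ Tara: 08:30-11:00.
Zane ∩ Tara ∩ Dmitri: 08:30-11:00.
Zane ∩ Tara ∩ Dmitri ∩ Yosef: 08:30-09:00, 09:05-09:15, 10:25-11:00.
Zane ∩ Tara ∩ Dmitri ∩ Yosef ∩ Esperanza: 08:30-09:00, 09:05-09:15, 10:25-11:00.
Zane ∩ Tara ∩ Dmitri ∩ Yosef ∩ Esperanza ∩ Arjun: 08:30-09:00, 09:05-09:15, 10:25-11:00.
Those are the intersection windows.
No common window is at least 45 minutes long.

none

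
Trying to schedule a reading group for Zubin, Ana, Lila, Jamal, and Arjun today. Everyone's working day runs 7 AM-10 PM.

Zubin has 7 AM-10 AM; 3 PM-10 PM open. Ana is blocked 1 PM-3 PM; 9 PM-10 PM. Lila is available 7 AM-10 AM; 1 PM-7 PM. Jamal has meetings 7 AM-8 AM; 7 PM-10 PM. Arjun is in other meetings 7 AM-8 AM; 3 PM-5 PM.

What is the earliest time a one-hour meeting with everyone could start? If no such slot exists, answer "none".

Zubin free: 07:00-10:00, 15:00-22:00.
Ana free: 07:00-13:00, 15:00-21:00 (invert busy blocks within the working day).
Lila free: 07:00-10:00, 13:00-19:00.
Jamal free: 08:00-19:00 (invert busy blocks within the working day).
Arjun free: 08:00-15:00, 17:00-22:00 (invert busy blocks within the working day).
Zubin ∩ Ana: 07:00-10:00, 15:00-21:00.
Zubin ∩ Ana ∩ Lila: 07:00-10:00, 15:00-19:00.
Zubin ∩ Ana ∩ Lila ∩ Jamal: 08:00-10:00, 15:00-19:00.
Zubin ∩ Ana ∩ Lila ∩ Jamal ∩ Arjun: 08:00-10:00, 17:00-19:00.
So the common availability across everyone is 08:00-10:00, 17:00-19:00.
The first common window of at least 60 minutes is 08:00-10:00, so the earliest start is 08:00.

08:00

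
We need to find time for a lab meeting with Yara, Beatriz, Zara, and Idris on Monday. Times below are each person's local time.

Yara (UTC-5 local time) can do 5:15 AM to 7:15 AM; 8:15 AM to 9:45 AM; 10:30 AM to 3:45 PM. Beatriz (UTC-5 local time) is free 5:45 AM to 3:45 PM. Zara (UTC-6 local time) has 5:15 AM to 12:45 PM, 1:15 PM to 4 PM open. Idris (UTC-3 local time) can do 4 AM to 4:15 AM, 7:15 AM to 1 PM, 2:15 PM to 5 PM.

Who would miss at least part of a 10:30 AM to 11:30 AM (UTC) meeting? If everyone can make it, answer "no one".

Beatriz, Zara

Yara in UTC: 10:15-12:15, 13:15-14:45, 15:30-20:45 (add 5h to convert from UTC-5).
Beatriz in UTC: 10:45-20:45 (add 5h to convert from UTC-5).
Zara in UTC: 11:15-18:45, 19:15-22:00 (add 6h to convert from UTC-6).
Idris in UTC: 07:00-07:15, 10:15-16:00, 17:15-20:00 (add 3h to convert from UTC-3).
Yara: free for 10:30-11:30. Beatriz: not fully free for 10:30-11:30. Zara: not fully free for 10:30-11:30. Idris: free for 10:30-11:30.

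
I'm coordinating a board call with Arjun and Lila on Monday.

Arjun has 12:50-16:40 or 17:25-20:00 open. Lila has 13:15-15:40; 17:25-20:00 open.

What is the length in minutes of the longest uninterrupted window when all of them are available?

155

Arjun ∩ Lila: 13:15-15:40, 17:25-20:00.
The longest is 17:25-20:00 at 155 minutes.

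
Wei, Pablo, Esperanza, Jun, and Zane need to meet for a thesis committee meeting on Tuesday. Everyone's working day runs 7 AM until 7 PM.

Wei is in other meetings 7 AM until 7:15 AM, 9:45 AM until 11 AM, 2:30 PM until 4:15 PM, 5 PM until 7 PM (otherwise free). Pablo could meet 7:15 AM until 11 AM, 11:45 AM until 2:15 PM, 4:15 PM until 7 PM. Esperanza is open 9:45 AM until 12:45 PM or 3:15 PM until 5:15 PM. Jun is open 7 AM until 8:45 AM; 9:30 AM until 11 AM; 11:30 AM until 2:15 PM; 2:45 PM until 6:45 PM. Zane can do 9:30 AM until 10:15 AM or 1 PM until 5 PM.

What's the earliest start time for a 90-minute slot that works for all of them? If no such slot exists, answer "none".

Wei free: 07:15-09:45, 11:00-14:30, 16:15-17:00 (invert busy blocks within the working day).
Pablo free: 07:15-11:00, 11:45-14:15, 16:15-19:00.
Esperanza free: 09:45-12:45, 15:15-17:15.
Jun free: 07:00-08:45, 09:30-11:00, 11:30-14:15, 14:45-18:45.
Zane free: 09:30-10:15, 13:00-17:00.
Wei ∩ Pablo: 07:15-09:45, 11:45-14:15, 16:15-17:00.
Wei ∩ Pablo ∩ Esperanza: 11:45-12:45, 16:15-17:00.
Wei ∩ Pablo ∩ Esperanza ∩ Jun: 11:45-12:45, 16:15-17:00.
Wei ∩ Pablo ∩ Esperanza ∩ Jun ∩ Zane: 16:15-17:00.
No common window is at least 90 minutes long.

none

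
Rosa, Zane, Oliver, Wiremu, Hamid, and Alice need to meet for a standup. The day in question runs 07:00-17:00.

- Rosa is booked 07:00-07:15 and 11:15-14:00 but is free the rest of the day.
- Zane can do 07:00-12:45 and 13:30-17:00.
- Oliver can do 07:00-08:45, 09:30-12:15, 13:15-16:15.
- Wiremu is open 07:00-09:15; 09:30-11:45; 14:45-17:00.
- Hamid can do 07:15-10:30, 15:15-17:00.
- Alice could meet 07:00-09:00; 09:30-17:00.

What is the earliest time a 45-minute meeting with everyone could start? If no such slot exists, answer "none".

Rosa free: 07:15-11:15, 14:00-17:00 (invert busy blocks within the working day).
Zane free: 07:00-12:45, 13:30-17:00.
Oliver free: 07:00-08:45, 09:30-12:15, 13:15-16:15.
Wiremu free: 07:00-09:15, 09:30-11:45, 14:45-17:00.
Hamid free: 07:15-10:30, 15:15-17:00.
Alice free: 07:00-09:00, 09:30-17:00.
Rosa ∩ Zane: 07:15-11:15, 14:00-17:00.
Rosa ∩ Zane ∩ Oliver: 07:15-08:45, 09:30-11:15, 14:00-16:15.
Rosa ∩ Zane ∩ Oliver ∩ Wiremu: 07:15-08:45, 09:30-11:15, 14:45-16:15.
Rosa ∩ Zane ∩ Oliver ∩ Wiremu ∩ Hamid: 07:15-08:45, 09:30-10:30, 15:15-16:15.
Rosa ∩ Zane ∩ Oliver ∩ Wiremu ∩ Hamid ∩ Alice: 07:15-08:45, 09:30-10:30, 15:15-16:15.
The first common window of at least 45 minutes is 07:15-08:45, so the earliest start is 07:15.

07:15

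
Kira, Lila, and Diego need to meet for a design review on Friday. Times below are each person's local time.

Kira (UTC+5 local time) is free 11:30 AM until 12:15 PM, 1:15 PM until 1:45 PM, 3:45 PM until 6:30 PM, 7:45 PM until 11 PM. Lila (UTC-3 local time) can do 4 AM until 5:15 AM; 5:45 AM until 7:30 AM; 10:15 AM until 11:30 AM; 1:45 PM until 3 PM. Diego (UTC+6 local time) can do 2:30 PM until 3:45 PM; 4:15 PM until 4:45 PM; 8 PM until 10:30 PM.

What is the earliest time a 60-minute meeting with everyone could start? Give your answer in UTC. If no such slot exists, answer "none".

Kira in UTC: 06:30-07:15, 08:15-08:45, 10:45-13:30, 14:45-18:00 (subtract 5h to convert from UTC+5).
Lila in UTC: 07:00-08:15, 08:45-10:30, 13:15-14:30, 16:45-18:00 (add 3h to convert from UTC-3).
Diego in UTC: 08:30-09:45, 10:15-10:45, 14:00-16:30 (subtract 6h to convert from UTC+6).
Kira ∩ Lila: 07:00-07:15, 13:15-13:30, 16:45-18:00.
Kira ∩ Lila ∩ Diego: ∅.
There is no time when everyone is free.
No common window is at least 60 minutes long.

none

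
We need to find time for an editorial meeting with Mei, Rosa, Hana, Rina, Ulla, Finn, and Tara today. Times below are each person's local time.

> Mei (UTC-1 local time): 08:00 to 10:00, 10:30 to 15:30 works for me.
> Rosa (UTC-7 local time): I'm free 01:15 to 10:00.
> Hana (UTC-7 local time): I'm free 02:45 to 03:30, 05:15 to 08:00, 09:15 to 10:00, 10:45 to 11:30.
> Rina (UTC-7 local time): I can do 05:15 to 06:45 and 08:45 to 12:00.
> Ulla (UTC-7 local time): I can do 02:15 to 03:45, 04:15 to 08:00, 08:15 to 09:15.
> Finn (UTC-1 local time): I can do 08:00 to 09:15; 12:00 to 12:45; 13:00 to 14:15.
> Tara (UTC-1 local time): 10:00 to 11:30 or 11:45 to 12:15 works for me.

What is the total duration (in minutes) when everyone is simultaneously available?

Mei in UTC: 09:00-11:00, 11:30-16:30 (add 1h to convert from UTC-1).
Rosa in UTC: 08:15-17:00 (add 7h to convert from UTC-7).
Hana in UTC: 09:45-10:30, 12:15-15:00, 16:15-17:00, 17:45-18:30 (add 7h to convert from UTC-7).
Rina in UTC: 12:15-13:45, 15:45-19:00 (add 7h to convert from UTC-7).
Ulla in UTC: 09:15-10:45, 11:15-15:00, 15:15-16:15 (add 7h to convert from UTC-7).
Finn in UTC: 09:00-10:15, 13:00-13:45, 14:00-15:15 (add 1h to convert from UTC-1).
Tara in UTC: 11:00-12:30, 12:45-13:15 (add 1h to convert from UTC-1).
Mei ∩ Rosa: 09:00-11:00, 11:30-16:30.
Mei ∩ Rosa ∩ Hana: 09:45-10:30, 12:15-15:00, 16:15-16:30.
Mei ∩ Rosa ∩ Hana ∩ Rina: 12:15-13:45, 16:15-16:30.
Mei ∩ Rosa ∩ Hana ∩ Rina ∩ Ulla: 12:15-13:45.
Mei ∩ Rosa ∩ Hana ∩ Rina ∩ Ulla ∩ Finn: 13:00-13:45.
Mei ∩ Rosa ∩ Hana ∩ Rina ∩ Ulla ∩ Finn ∩ Tara: 13:00-13:15.
That's a single block of 15 minutes.

15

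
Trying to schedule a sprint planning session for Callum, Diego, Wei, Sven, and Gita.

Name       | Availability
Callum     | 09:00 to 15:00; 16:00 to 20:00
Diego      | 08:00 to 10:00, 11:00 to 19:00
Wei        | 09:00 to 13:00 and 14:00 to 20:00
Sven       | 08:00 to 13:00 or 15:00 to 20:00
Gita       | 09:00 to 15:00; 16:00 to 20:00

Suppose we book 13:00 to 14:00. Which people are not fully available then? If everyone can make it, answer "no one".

Sven, Wei

Callum: free for 13:00-14:00. Diego: free for 13:00-14:00. Wei: not fully free for 13:00-14:00. Sven: not fully free for 13:00-14:00. Gita: free for 13:00-14:00.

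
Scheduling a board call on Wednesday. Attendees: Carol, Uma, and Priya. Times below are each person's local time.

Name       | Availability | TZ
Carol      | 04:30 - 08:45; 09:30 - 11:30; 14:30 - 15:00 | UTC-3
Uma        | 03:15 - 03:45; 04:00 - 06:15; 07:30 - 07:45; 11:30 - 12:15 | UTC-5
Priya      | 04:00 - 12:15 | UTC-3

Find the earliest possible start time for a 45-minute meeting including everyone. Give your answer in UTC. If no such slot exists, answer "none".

09:00

Carol in UTC: 07:30-11:45, 12:30-14:30, 17:30-18:00 (add 3h to convert from UTC-3).
Uma in UTC: 08:15-08:45, 09:00-11:15, 12:30-12:45, 16:30-17:15 (add 5h to convert from UTC-5).
Priya in UTC: 07:00-15:15 (add 3h to convert from UTC-3).
Carol ∩ Uma: 08:15-08:45, 09:00-11:15, 12:30-12:45.
Carol ∩ Uma ∩ Priya: 08:15-08:45, 09:00-11:15, 12:30-12:45.
So the common availability across everyone is 08:15-08:45, 09:00-11:15, 12:30-12:45.
The first common window of at least 45 minutes is 09:00-11:15, so the earliest start is 09:00.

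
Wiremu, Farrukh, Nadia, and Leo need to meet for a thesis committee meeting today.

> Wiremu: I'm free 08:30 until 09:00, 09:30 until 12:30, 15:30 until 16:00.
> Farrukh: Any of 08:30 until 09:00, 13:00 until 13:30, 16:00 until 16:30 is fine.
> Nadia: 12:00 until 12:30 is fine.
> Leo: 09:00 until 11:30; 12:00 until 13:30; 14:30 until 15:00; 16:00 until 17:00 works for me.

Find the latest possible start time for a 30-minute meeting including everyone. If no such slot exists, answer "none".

Wiremu ∩ Farrukh: 08:30-09:00.
Wiremu ∩ Farrukh ∩ Nadia: ∅.
Wiremu ∩ Farrukh ∩ Nadia ∩ Leo: ∅.
There is no time when everyone is free.
No common window is at least 30 minutes long.

none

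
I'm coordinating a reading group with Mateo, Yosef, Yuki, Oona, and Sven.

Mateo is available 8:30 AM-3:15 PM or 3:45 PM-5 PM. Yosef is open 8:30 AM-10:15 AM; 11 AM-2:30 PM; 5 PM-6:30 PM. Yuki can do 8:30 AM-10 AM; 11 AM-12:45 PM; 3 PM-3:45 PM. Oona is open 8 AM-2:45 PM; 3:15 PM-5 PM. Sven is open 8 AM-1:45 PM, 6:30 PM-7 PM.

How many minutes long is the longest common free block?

Mateo ∩ Yosef: 08:30-10:15, 11:00-14:30.
Mateo ∩ Yosef ∩ Yuki: 08:30-10:00, 11:00-12:45.
Mateo ∩ Yosef ∩ Yuki ∩ Oona: 08:30-10:00, 11:00-12:45.
Mateo ∩ Yosef ∩ Yuki ∩ Oona ∩ Sven: 08:30-10:00, 11:00-12:45.
The longest is 11:00-12:45 at 105 minutes.

105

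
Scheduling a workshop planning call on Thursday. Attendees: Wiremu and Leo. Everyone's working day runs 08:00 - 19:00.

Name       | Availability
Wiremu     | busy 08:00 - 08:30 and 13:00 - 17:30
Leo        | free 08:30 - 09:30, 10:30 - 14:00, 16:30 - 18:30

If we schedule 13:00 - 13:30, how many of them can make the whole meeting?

1

Wiremu free: 08:30-13:00, 17:30-19:00 (invert busy blocks within the working day).
Leo free: 08:30-09:30, 10:30-14:00, 16:30-18:30.
Leo can make the full 13:00-13:30 slot — that's 1.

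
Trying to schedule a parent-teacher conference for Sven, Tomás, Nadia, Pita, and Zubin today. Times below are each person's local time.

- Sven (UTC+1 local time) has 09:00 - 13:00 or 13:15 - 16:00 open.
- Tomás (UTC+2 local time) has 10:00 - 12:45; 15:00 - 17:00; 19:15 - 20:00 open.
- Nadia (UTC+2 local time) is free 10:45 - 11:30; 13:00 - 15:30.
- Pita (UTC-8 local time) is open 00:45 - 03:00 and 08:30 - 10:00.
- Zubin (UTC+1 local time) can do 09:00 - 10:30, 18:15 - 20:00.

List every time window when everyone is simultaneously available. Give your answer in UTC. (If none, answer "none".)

Sven in UTC: 08:00-12:00, 12:15-15:00 (subtract 1h to convert from UTC+1).
Tomás in UTC: 08:00-10:45, 13:00-15:00, 17:15-18:00 (subtract 2h to convert from UTC+2).
Nadia in UTC: 08:45-09:30, 11:00-13:30 (subtract 2h to convert from UTC+2).
Pita in UTC: 08:45-11:00, 16:30-18:00 (add 8h to convert from UTC-8).
Zubin in UTC: 08:00-09:30, 17:15-19:00 (subtract 1h to convert from UTC+1).
Sven ∩ Tomás: 08:00-10:45, 13:00-15:00.
Sven ∩ Tomás ∩ Nadia: 08:45-09:30, 13:00-13:30.
Sven ∩ Tomás ∩ Nadia ∩ Pita: 08:45-09:30.
Sven ∩ Tomás ∩ Nadia ∩ Pita ∩ Zubin: 08:45-09:30.

08:45-09:30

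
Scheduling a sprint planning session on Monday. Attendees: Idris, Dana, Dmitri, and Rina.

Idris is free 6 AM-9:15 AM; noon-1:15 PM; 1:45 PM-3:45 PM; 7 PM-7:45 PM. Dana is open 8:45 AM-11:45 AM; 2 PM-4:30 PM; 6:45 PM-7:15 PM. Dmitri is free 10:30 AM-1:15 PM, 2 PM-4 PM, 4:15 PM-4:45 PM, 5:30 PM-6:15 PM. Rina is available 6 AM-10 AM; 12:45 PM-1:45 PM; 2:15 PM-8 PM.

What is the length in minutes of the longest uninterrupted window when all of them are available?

90

Idris ∩ Dana: 08:45-09:15, 14:00-15:45, 19:00-19:15.
Idris ∩ Dana ∩ Dmitri: 14:00-15:45.
Idris ∩ Dana ∩ Dmitri ∩ Rina: 14:15-15:45.
The longest is 14:15-15:45 at 90 minutes.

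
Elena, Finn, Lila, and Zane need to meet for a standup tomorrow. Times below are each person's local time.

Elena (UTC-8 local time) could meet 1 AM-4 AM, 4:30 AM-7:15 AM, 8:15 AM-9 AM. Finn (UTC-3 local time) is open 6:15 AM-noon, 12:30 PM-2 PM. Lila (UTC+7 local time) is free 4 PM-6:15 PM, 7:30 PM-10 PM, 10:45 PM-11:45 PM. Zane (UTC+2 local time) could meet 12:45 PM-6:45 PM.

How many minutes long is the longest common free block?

150

Elena in UTC: 09:00-12:00, 12:30-15:15, 16:15-17:00 (add 8h to convert from UTC-8).
Finn in UTC: 09:15-15:00, 15:30-17:00 (add 3h to convert from UTC-3).
Lila in UTC: 09:00-11:15, 12:30-15:00, 15:45-16:45 (subtract 7h to convert from UTC+7).
Zane in UTC: 10:45-16:45 (subtract 2h to convert from UTC+2).
Elena ∩ Finn: 09:15-12:00, 12:30-15:00, 16:15-17:00.
Elena ∩ Finn ∩ Lila: 09:15-11:15, 12:30-15:00, 16:15-16:45.
Elena ∩ Finn ∩ Lila ∩ Zane: 10:45-11:15, 12:30-15:00, 16:15-16:45.
The longest is 12:30-15:00 at 150 minutes.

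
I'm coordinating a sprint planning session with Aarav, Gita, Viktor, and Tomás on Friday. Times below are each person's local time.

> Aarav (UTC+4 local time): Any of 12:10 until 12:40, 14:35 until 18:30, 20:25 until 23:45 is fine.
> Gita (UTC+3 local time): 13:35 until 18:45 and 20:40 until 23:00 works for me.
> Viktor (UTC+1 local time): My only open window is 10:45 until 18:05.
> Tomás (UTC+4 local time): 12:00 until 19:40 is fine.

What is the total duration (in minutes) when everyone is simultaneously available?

235

Aarav in UTC: 08:10-08:40, 10:35-14:30, 16:25-19:45 (subtract 4h to convert from UTC+4).
Gita in UTC: 10:35-15:45, 17:40-20:00 (subtract 3h to convert from UTC+3).
Viktor in UTC: 09:45-17:05 (subtract 1h to convert from UTC+1).
Tomás in UTC: 08:00-15:40 (subtract 4h to convert from UTC+4).
Aarav ∩ Gita: 10:35-14:30, 17:40-19:45.
Aarav ∩ Gita ∩ Viktor: 10:35-14:30.
Aarav ∩ Gita ∩ Viktor ∩ Tomás: 10:35-14:30.
So the common availability across everyone is 10:35-14:30.
That's a single block of 235 minutes.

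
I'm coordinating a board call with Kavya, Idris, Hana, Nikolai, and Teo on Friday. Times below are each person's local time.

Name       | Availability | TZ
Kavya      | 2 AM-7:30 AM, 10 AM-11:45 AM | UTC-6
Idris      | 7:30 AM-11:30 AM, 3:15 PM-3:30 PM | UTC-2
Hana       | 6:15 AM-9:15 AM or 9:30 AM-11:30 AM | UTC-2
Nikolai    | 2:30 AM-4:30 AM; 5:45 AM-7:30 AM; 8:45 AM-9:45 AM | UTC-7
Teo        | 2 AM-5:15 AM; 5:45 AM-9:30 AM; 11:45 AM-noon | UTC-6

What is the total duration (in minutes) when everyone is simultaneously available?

150

Kavya in UTC: 08:00-13:30, 16:00-17:45 (add 6h to convert from UTC-6).
Idris in UTC: 09:30-13:30, 17:15-17:30 (add 2h to convert from UTC-2).
Hana in UTC: 08:15-11:15, 11:30-13:30 (add 2h to convert from UTC-2).
Nikolai in UTC: 09:30-11:30, 12:45-14:30, 15:45-16:45 (add 7h to convert from UTC-7).
Teo in UTC: 08:00-11:15, 11:45-15:30, 17:45-18:00 (add 6h to convert from UTC-6).
Kavya ∩ Idris: 09:30-13:30, 17:15-17:30.
Kavya ∩ Idris ∩ Hana: 09:30-11:15, 11:30-13:30.
Kavya ∩ Idris ∩ Hana ∩ Nikolai: 09:30-11:15, 12:45-13:30.
Kavya ∩ Idris ∩ Hana ∩ Nikolai ∩ Teo: 09:30-11:15, 12:45-13:30.
Summing the common windows: 105 + 45 = 150 minutes.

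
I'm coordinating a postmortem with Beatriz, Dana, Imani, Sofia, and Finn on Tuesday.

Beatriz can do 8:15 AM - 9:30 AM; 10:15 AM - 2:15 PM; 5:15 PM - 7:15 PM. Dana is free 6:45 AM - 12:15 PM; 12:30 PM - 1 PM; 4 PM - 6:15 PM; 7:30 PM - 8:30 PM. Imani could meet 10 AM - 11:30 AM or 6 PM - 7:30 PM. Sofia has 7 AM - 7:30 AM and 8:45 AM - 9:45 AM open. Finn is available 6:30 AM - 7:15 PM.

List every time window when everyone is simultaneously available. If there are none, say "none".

none

Beatriz ∩ Dana: 08:15-09:30, 10:15-12:15, 12:30-13:00, 17:15-18:15.
Beatriz ∩ Dana ∩ Imani: 10:15-11:30, 18:00-18:15.
Beatriz ∩ Dana ∩ Imani ∩ Sofia: ∅.
Beatriz ∩ Dana ∩ Imani ∩ Sofia ∩ Finn: ∅.
There is no time when everyone is free.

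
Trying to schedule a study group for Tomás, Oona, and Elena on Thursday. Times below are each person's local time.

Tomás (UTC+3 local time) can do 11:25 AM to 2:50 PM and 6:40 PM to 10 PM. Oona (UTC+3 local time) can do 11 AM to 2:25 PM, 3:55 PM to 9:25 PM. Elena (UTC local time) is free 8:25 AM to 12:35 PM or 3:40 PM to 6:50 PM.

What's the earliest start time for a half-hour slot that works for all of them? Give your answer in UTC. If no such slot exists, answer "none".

08:25

Tomás in UTC: 08:25-11:50, 15:40-19:00 (subtract 3h to convert from UTC+3).
Oona in UTC: 08:00-11:25, 12:55-18:25 (subtract 3h to convert from UTC+3).
Elena in UTC: 08:25-12:35, 15:40-18:50.
Tomás ∩ Oona: 08:25-11:25, 15:40-18:25.
Tomás ∩ Oona ∩ Elena: 08:25-11:25, 15:40-18:25.
The first common window of at least 30 minutes is 08:25-11:25, so the earliest start is 08:25.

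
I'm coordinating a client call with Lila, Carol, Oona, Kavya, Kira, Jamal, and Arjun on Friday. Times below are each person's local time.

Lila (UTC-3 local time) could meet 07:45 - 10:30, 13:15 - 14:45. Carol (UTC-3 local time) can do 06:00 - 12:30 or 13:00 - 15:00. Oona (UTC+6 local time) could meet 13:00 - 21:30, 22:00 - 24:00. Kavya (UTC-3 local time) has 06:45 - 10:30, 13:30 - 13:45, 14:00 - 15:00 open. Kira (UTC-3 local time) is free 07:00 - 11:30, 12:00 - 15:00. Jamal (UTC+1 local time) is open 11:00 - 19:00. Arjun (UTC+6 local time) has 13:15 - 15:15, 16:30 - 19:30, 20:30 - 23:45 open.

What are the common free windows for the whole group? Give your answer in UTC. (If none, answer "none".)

Lila in UTC: 10:45-13:30, 16:15-17:45 (add 3h to convert from UTC-3).
Carol in UTC: 09:00-15:30, 16:00-18:00 (add 3h to convert from UTC-3).
Oona in UTC: 07:00-15:30, 16:00-18:00 (subtract 6h to convert from UTC+6).
Kavya in UTC: 09:45-13:30, 16:30-16:45, 17:00-18:00 (add 3h to convert from UTC-3).
Kira in UTC: 10:00-14:30, 15:00-18:00 (add 3h to convert from UTC-3).
Jamal in UTC: 10:00-18:00 (subtract 1h to convert from UTC+1).
Arjun in UTC: 07:15-09:15, 10:30-13:30, 14:30-17:45 (subtract 6h to convert from UTC+6).
Lila ∩ Carol: 10:45-13:30, 16:15-17:45.
Lila ∩ Carol ∩ Oona: 10:45-13:30, 16:15-17:45.
Lila ∩ Carol ∩ Oona ∩ Kavya: 10:45-13:30, 16:30-16:45, 17:00-17:45.
Lila ∩ Carol ∩ Oona ∩ Kavya ∩ Kira: 10:45-13:30, 16:30-16:45, 17:00-17:45.
Lila ∩ Carol ∩ Oona ∩ Kavya ∩ Kira ∩ Jamal: 10:45-13:30, 16:30-16:45, 17:00-17:45.
Lila ∩ Carol ∩ Oona ∩ Kavya ∩ Kira ∩ Jamal ∩ Arjun: 10:45-13:30, 16:30-16:45, 17:00-17:45.
So the common availability across everyone is 10:45-13:30, 16:30-16:45, 17:00-17:45.

10:45-13:30, 16:30-16:45, 17:00-17:45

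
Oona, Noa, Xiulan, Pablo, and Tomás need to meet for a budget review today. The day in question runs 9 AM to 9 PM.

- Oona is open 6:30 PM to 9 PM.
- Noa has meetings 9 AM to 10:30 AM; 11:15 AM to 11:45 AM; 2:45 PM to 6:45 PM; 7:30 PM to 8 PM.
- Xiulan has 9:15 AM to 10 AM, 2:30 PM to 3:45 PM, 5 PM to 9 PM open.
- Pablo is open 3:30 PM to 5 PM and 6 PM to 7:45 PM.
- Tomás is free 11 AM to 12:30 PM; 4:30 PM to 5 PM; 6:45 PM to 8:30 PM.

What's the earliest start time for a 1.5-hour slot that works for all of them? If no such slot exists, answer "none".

none

Oona free: 18:30-21:00.
Noa free: 10:30-11:15, 11:45-14:45, 18:45-19:30, 20:00-21:00 (invert busy blocks within the working day).
Xiulan free: 09:15-10:00, 14:30-15:45, 17:00-21:00.
Pablo free: 15:30-17:00, 18:00-19:45.
Tomás free: 11:00-12:30, 16:30-17:00, 18:45-20:30.
Oona ∩ Noa: 18:45-19:30, 20:00-21:00.
Oona ∩ Noa ∩ Xiulan: 18:45-19:30, 20:00-21:00.
Oona ∩ Noa ∩ Xiulan ∩ Pablo: 18:45-19:30.
Oona ∩ Noa ∩ Xiulan ∩ Pablo ∩ Tomás: 18:45-19:30.
No common window is at least 90 minutes long.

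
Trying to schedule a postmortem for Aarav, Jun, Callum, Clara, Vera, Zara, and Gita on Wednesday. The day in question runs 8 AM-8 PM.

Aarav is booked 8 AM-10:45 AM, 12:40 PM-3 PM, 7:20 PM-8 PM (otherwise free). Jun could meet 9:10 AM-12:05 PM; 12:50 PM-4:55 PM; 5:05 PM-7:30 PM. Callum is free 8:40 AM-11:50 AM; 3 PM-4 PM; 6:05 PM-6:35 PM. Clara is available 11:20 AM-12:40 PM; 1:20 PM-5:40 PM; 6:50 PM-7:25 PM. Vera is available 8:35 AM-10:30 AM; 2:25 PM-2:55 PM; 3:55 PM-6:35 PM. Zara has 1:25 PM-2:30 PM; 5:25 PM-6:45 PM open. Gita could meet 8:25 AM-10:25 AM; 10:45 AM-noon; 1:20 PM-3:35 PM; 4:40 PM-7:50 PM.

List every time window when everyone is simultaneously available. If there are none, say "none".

none

Aarav free: 10:45-12:40, 15:00-19:20 (invert busy blocks within the working day).
Jun free: 09:10-12:05, 12:50-16:55, 17:05-19:30.
Callum free: 08:40-11:50, 15:00-16:00, 18:05-18:35.
Clara free: 11:20-12:40, 13:20-17:40, 18:50-19:25.
Vera free: 08:35-10:30, 14:25-14:55, 15:55-18:35.
Zara free: 13:25-14:30, 17:25-18:45.
Gita free: 08:25-10:25, 10:45-12:00, 13:20-15:35, 16:40-19:50.
Aarav ∩ Jun: 10:45-12:05, 15:00-16:55, 17:05-19:20.
Aarav ∩ Jun ∩ Callum: 10:45-11:50, 15:00-16:00, 18:05-18:35.
Aarav ∩ Jun ∩ Callum ∩ Clara: 11:20-11:50, 15:00-16:00.
Aarav ∩ Jun ∩ Callum ∩ Clara ∩ Vera: 15:55-16:00.
Aarav ∩ Jun ∩ Callum ∩ Clara ∩ Vera ∩ Zara: ∅.
Aarav ∩ Jun ∩ Callum ∩ Clara ∩ Vera ∩ Zara ∩ Gita: ∅.
There is no time when everyone is free.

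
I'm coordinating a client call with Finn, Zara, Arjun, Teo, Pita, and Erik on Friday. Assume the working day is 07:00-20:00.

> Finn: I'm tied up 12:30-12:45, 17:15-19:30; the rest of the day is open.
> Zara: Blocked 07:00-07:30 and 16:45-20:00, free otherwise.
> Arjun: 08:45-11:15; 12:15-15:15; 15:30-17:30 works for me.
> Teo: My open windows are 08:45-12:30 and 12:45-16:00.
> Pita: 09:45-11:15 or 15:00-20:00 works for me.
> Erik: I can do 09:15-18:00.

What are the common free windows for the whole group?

Finn free: 07:00-12:30, 12:45-17:15, 19:30-20:00 (invert busy blocks within the working day).
Zara free: 07:30-16:45 (invert busy blocks within the working day).
Arjun free: 08:45-11:15, 12:15-15:15, 15:30-17:30.
Teo free: 08:45-12:30, 12:45-16:00.
Pita free: 09:45-11:15, 15:00-20:00.
Erik free: 09:15-18:00.
Finn ∩ Zara: 07:30-12:30, 12:45-16:45.
Finn ∩ Zara ∩ Arjun: 08:45-11:15, 12:15-12:30, 12:45-15:15, 15:30-16:45.
Finn ∩ Zara ∩ Arjun ∩ Teo: 08:45-11:15, 12:15-12:30, 12:45-15:15, 15:30-16:00.
Finn ∩ Zara ∩ Arjun ∩ Teo ∩ Pita: 09:45-11:15, 15:00-15:15, 15:30-16:00.
Finn ∩ Zara ∩ Arjun ∩ Teo ∩ Pita ∩ Erik: 09:45-11:15, 15:00-15:15, 15:30-16:00.
Those are the intersection windows.

09:45-11:15, 15:00-15:15, 15:30-16:00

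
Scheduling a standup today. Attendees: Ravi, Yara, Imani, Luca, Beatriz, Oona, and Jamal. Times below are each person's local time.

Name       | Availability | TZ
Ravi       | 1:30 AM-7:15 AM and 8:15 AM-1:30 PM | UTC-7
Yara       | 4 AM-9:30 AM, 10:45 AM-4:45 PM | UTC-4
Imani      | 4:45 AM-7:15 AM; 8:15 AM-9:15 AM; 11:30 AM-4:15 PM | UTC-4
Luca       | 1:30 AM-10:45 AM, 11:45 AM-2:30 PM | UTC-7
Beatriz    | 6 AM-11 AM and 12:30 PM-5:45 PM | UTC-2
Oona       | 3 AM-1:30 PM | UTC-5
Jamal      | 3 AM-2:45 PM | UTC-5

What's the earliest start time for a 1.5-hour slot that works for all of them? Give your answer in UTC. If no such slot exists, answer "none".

08:45

Ravi in UTC: 08:30-14:15, 15:15-20:30 (add 7h to convert from UTC-7).
Yara in UTC: 08:00-13:30, 14:45-20:45 (add 4h to convert from UTC-4).
Imani in UTC: 08:45-11:15, 12:15-13:15, 15:30-20:15 (add 4h to convert from UTC-4).
Luca in UTC: 08:30-17:45, 18:45-21:30 (add 7h to convert from UTC-7).
Beatriz in UTC: 08:00-13:00, 14:30-19:45 (add 2h to convert from UTC-2).
Oona in UTC: 08:00-18:30 (add 5h to convert from UTC-5).
Jamal in UTC: 08:00-19:45 (add 5h to convert from UTC-5).
Ravi ∩ Yara: 08:30-13:30, 15:15-20:30.
Ravi ∩ Yara ∩ Imani: 08:45-11:15, 12:15-13:15, 15:30-20:15.
Ravi ∩ Yara ∩ Imani ∩ Luca: 08:45-11:15, 12:15-13:15, 15:30-17:45, 18:45-20:15.
Ravi ∩ Yara ∩ Imani ∩ Luca ∩ Beatriz: 08:45-11:15, 12:15-13:00, 15:30-17:45, 18:45-19:45.
Ravi ∩ Yara ∩ Imani ∩ Luca ∩ Beatriz ∩ Oona: 08:45-11:15, 12:15-13:00, 15:30-17:45.
Ravi ∩ Yara ∩ Imani ∩ Luca ∩ Beatriz ∩ Oona ∩ Jamal: 08:45-11:15, 12:15-13:00, 15:30-17:45.
The first common window of at least 90 minutes is 08:45-11:15, so the earliest start is 08:45.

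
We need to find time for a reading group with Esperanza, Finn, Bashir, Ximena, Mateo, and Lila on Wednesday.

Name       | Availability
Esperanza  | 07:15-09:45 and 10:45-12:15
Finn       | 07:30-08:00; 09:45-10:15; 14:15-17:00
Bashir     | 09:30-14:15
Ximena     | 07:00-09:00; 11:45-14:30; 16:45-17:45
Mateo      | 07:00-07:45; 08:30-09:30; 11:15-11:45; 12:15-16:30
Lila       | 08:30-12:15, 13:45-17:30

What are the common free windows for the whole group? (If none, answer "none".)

none

Esperanza ∩ Finn: 07:30-08:00.
Esperanza ∩ Finn ∩ Bashir: ∅.
Esperanza ∩ Finn ∩ Bashir ∩ Ximena: ∅.
Esperanza ∩ Finn ∩ Bashir ∩ Ximena ∩ Mateo: ∅.
Esperanza ∩ Finn ∩ Bashir ∩ Ximena ∩ Mateo ∩ Lila: ∅.
There is no time when everyone is free.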